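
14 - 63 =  -49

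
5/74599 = 5/74599 = 0.00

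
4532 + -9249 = -4717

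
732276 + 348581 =1080857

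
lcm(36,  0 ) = 0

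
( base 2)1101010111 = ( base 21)1jf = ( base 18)2B9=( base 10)855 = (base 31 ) RI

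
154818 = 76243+78575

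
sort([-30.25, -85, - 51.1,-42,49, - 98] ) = [ - 98, - 85, - 51.1 , - 42 , - 30.25,49]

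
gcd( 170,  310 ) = 10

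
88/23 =3 + 19/23 =3.83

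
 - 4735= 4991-9726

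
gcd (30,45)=15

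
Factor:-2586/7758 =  - 3^( - 1 ) = - 1/3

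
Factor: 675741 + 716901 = 2^1*3^2*77369^1 =1392642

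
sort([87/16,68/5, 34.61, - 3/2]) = [ - 3/2,  87/16, 68/5, 34.61]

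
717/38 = 18 + 33/38 = 18.87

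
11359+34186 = 45545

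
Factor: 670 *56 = 2^4 * 5^1*  7^1*67^1 = 37520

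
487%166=155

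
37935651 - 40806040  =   -2870389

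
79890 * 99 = 7909110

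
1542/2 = 771 =771.00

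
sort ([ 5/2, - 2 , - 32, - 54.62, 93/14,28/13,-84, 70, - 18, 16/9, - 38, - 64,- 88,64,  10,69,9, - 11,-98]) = [ - 98,-88, - 84, - 64,-54.62, - 38 ,-32, - 18, - 11, - 2,16/9,28/13 , 5/2 , 93/14,  9, 10, 64, 69, 70 ]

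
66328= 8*8291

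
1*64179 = 64179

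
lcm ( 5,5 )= 5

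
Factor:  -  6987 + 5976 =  - 3^1*337^1  =  - 1011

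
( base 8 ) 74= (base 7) 114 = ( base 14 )44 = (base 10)60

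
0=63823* 0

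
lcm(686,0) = 0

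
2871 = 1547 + 1324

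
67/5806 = 67/5806 = 0.01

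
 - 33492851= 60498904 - 93991755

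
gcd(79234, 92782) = 2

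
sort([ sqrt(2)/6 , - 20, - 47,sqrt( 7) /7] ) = [ - 47,-20, sqrt(2)/6,sqrt( 7)/7] 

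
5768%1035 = 593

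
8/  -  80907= - 8/80907=-0.00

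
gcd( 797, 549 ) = 1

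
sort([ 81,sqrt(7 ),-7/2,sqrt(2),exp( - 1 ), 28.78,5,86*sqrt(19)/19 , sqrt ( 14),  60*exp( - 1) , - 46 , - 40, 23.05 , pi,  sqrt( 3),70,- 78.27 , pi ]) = [  -  78.27 , - 46,  -  40, - 7/2,  exp( - 1 ) , sqrt(2),sqrt(3), sqrt( 7),  pi,pi, sqrt( 14), 5, 86 * sqrt( 19)/19 , 60*exp( - 1) , 23.05,28.78 , 70,81]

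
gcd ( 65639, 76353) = 1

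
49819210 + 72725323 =122544533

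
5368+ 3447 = 8815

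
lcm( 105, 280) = 840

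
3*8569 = 25707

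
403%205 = 198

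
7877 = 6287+1590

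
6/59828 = 3/29914 =0.00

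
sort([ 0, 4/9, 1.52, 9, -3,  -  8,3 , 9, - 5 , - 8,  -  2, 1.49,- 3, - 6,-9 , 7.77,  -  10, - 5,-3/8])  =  [-10,-9, -8, - 8, - 6, - 5, - 5, - 3,  -  3, - 2,-3/8,0, 4/9,1.49,1.52,  3, 7.77,9,9] 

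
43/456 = 43/456=0.09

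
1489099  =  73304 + 1415795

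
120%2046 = 120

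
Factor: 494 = 2^1*13^1*19^1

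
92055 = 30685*3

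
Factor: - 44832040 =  - 2^3*5^1*11^1*101891^1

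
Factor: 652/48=2^ ( - 2)*3^ ( - 1 )*163^1 =163/12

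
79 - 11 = 68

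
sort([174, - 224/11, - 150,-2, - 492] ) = [-492 , - 150, - 224/11, - 2,  174]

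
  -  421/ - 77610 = 421/77610 = 0.01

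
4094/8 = 2047/4 = 511.75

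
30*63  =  1890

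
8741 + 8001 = 16742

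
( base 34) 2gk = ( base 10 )2876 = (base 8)5474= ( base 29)3c5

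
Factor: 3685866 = 2^1 * 3^1*37^1*16603^1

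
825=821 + 4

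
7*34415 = 240905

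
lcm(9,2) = 18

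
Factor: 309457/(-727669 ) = -61^ ( - 1)*79^( - 1 )*151^( -1)* 309457^1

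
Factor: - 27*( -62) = 1674  =  2^1*3^3*31^1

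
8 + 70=78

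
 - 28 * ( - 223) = 6244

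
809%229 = 122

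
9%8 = 1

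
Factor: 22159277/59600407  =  7^1*29^1 * 109159^1*59600407^(  -  1)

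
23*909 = 20907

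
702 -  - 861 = 1563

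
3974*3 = 11922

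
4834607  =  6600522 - 1765915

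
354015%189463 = 164552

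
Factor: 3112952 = 2^3*61^1*6379^1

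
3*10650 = 31950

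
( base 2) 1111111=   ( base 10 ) 127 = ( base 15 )87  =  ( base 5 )1002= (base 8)177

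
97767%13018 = 6641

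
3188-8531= - 5343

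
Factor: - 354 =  - 2^1*3^1 *59^1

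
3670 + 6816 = 10486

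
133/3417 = 133/3417 = 0.04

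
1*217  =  217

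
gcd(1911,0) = 1911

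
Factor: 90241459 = 7^1 *11^1*1171967^1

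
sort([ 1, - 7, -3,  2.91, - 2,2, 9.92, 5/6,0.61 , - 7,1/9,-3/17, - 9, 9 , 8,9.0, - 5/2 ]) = [ - 9,-7,-7 ,  -  3, - 5/2, - 2, - 3/17,1/9,0.61, 5/6, 1,2,2.91, 8, 9,9.0,9.92] 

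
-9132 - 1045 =-10177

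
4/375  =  4/375 = 0.01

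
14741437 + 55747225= 70488662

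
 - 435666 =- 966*451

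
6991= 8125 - 1134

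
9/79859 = 9/79859  =  0.00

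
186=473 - 287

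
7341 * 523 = 3839343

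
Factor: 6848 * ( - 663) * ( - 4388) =19922502912=2^8*3^1*13^1 * 17^1  *  107^1*1097^1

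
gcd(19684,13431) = 37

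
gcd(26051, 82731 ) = 109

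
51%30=21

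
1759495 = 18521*95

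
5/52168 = 5/52168=0.00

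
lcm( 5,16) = 80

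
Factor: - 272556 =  - 2^2 * 3^2*67^1*113^1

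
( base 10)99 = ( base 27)3I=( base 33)30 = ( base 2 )1100011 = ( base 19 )54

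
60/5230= 6/523= 0.01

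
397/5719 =397/5719 = 0.07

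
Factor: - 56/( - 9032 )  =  7^1*1129^( - 1 ) =7/1129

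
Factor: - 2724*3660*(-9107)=2^4*3^2*5^1*7^1*61^1*227^1*1301^1 = 90795332880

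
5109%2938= 2171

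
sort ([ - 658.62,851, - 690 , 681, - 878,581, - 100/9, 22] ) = [ - 878, -690, - 658.62, - 100/9,22, 581, 681 , 851 ] 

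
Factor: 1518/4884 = 2^( - 1 )*23^1*37^ ( - 1 )= 23/74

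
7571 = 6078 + 1493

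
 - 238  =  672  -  910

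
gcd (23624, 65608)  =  8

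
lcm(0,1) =0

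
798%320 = 158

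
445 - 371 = 74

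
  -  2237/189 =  - 12 + 31/189 = -11.84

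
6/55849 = 6/55849 = 0.00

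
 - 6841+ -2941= -9782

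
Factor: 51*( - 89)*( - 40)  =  2^3*3^1*5^1*17^1*89^1 = 181560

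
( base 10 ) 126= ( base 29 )4a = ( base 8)176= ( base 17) 77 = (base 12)a6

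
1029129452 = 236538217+792591235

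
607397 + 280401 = 887798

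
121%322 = 121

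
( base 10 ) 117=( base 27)49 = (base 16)75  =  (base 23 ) 52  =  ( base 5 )432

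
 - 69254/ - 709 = 69254/709 = 97.68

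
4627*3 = 13881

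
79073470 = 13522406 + 65551064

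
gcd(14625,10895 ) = 5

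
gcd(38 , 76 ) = 38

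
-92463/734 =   -  126 +21/734=- 125.97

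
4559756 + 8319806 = 12879562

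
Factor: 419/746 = 2^( - 1 )* 373^(- 1 )*419^1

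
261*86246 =22510206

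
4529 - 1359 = 3170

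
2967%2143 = 824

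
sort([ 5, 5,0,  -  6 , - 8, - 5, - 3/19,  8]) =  [ - 8, - 6, -5, -3/19,0,5,5, 8]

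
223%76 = 71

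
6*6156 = 36936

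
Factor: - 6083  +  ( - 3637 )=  -2^3*3^5*5^1=-  9720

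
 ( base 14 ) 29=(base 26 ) 1B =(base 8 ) 45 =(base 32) 15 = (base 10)37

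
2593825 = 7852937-5259112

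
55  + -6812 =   -  6757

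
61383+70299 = 131682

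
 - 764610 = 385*( - 1986 )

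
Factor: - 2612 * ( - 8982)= 23460984 = 2^3*3^2*499^1*653^1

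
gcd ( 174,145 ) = 29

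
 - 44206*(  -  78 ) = 3448068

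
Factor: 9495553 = 9495553^1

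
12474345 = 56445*221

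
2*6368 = 12736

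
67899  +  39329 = 107228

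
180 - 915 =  - 735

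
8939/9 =8939/9 = 993.22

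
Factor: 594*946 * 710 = 398966040 = 2^3 * 3^3*5^1*11^2*43^1*71^1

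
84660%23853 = 13101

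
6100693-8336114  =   - 2235421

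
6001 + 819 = 6820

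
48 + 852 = 900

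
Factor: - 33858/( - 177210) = 3^2* 5^( - 1 )*19^1*179^(-1)= 171/895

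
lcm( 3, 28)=84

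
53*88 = 4664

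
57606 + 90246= 147852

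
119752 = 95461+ 24291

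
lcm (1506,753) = 1506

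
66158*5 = 330790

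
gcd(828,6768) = 36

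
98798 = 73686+25112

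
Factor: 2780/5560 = 2^( - 1) = 1/2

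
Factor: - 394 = -2^1*  197^1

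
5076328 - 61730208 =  - 56653880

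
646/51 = 38/3= 12.67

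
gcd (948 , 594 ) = 6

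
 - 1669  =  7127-8796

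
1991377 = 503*3959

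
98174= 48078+50096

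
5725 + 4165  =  9890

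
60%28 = 4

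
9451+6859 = 16310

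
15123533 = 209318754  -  194195221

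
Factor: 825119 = 73^1*89^1*127^1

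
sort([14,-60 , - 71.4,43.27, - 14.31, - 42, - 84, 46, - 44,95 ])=[ - 84, - 71.4 , - 60 , - 44, - 42,  -  14.31,14,43.27,46,95 ]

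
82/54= 1+14/27 =1.52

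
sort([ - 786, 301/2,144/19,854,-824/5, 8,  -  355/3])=[ - 786,-824/5, - 355/3,144/19, 8,  301/2,854]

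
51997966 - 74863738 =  - 22865772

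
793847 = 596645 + 197202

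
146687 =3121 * 47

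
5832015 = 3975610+1856405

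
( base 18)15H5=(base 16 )1E53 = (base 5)222023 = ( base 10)7763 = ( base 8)17123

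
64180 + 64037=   128217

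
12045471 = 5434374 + 6611097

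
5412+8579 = 13991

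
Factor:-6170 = -2^1*5^1*617^1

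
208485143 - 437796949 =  - 229311806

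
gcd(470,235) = 235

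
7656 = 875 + 6781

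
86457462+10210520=96667982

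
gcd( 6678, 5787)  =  9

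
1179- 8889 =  - 7710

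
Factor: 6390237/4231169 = 3^1*7^2*29^1 * 131^(  -  1)*1499^1 * 32299^(  -  1 ) 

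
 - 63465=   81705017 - 81768482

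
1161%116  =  1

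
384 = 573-189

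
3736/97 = 3736/97 = 38.52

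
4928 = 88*56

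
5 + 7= 12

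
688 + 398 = 1086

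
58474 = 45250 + 13224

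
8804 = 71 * 124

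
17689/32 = 17689/32  =  552.78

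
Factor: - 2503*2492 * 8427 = -2^2 * 3^1*7^1*53^2* 89^1*2503^1 = - 52563210252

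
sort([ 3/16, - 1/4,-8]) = [ -8, - 1/4,  3/16] 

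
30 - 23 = 7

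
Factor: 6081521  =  6081521^1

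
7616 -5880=1736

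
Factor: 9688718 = 2^1*13^1 * 53^1*79^1*89^1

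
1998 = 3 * 666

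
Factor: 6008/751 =2^3 = 8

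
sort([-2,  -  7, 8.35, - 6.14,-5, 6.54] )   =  [ - 7, - 6.14,-5,  -  2, 6.54, 8.35]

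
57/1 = 57 =57.00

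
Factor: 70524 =2^2*3^3*653^1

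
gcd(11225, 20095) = 5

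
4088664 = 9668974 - 5580310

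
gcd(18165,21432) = 3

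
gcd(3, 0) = 3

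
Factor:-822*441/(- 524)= 181251/262 = 2^ ( - 1)*3^3*7^2*131^( -1)*137^1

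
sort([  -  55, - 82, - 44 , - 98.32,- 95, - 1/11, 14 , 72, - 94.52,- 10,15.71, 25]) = [ - 98.32, - 95 ,- 94.52, - 82,  -  55 ,-44, - 10, - 1/11 , 14,15.71, 25,72] 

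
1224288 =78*15696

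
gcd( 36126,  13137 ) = 3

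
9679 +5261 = 14940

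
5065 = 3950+1115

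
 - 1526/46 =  - 34+19/23 = -33.17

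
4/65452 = 1/16363 = 0.00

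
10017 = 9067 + 950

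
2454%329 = 151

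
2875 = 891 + 1984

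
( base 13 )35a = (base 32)i6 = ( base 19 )1bc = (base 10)582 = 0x246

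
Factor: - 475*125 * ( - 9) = 534375  =  3^2  *  5^5 * 19^1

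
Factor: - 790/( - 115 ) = 2^1*23^( - 1)*79^1 = 158/23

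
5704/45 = 5704/45=126.76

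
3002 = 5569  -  2567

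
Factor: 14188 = 2^2*3547^1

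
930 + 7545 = 8475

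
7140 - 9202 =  - 2062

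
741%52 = 13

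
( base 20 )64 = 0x7c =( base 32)3s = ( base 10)124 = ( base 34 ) 3M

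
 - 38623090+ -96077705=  - 134700795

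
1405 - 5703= - 4298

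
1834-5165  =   - 3331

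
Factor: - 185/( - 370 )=1/2 = 2^ (  -  1)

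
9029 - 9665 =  - 636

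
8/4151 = 8/4151 = 0.00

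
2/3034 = 1/1517 = 0.00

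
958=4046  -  3088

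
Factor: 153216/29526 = 192/37 = 2^6*3^1*37^( - 1) 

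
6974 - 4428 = 2546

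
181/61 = 2 + 59/61 = 2.97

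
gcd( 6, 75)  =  3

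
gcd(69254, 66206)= 2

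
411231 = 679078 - 267847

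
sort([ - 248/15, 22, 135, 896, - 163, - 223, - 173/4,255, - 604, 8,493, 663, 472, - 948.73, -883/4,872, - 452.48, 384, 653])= [ - 948.73 , - 604, - 452.48,- 223, - 883/4 , - 163, - 173/4, - 248/15, 8,22, 135, 255,384, 472, 493, 653, 663, 872, 896]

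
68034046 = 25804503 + 42229543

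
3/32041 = 3/32041  =  0.00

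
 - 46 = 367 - 413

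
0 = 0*38182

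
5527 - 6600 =  -  1073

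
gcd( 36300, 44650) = 50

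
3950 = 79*50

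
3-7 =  - 4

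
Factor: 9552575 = 5^2*382103^1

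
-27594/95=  - 291 + 51/95=- 290.46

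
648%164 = 156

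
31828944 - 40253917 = -8424973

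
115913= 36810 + 79103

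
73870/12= 36935/6 = 6155.83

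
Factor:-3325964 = - 2^2*43^1*61^1*317^1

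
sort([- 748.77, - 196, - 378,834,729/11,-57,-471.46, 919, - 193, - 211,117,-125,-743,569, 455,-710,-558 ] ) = [ - 748.77,-743 ,- 710,  -  558,-471.46,  -  378,-211,-196,-193,-125,-57,729/11 , 117 , 455 , 569, 834,919]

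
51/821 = 51/821 = 0.06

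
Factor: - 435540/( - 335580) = 47^( - 1)* 61^1 = 61/47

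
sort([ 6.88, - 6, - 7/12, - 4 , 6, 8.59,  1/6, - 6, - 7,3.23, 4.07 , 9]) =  [ - 7, - 6 , - 6, - 4, - 7/12,1/6,3.23,4.07, 6 , 6.88,8.59, 9] 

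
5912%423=413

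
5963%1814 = 521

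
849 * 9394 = 7975506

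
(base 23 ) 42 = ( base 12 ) 7A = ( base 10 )94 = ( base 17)59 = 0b1011110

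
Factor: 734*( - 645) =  - 2^1*3^1*5^1*43^1*367^1 = - 473430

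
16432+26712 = 43144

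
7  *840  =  5880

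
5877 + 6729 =12606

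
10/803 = 10/803 = 0.01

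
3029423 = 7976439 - 4947016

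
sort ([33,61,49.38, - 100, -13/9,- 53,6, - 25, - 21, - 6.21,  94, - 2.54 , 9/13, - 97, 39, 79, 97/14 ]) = [ - 100,-97, - 53, - 25,-21 , - 6.21, -2.54,- 13/9,9/13,  6 , 97/14,33,  39, 49.38,61,79,94]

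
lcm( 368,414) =3312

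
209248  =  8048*26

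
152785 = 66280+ 86505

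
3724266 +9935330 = 13659596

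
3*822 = 2466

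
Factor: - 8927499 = - 3^1  *7^1*17^2 * 1471^1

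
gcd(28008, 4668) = 4668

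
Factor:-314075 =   -  5^2*17^1*739^1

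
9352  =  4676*2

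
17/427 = 17/427 = 0.04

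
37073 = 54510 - 17437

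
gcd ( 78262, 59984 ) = 2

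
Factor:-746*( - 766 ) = 2^2*373^1*383^1 = 571436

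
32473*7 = 227311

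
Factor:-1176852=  - 2^2*3^1*101^1*971^1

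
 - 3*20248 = -60744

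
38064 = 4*9516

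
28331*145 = 4107995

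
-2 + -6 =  - 8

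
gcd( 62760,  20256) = 24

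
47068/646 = 23534/323=72.86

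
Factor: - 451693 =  - 11^2*3733^1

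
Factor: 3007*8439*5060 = 128402929380 = 2^2*3^1*5^1*11^1*23^1*29^1*31^1*97^2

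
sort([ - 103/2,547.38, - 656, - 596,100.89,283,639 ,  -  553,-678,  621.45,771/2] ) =[- 678, - 656 ,-596,  -  553,- 103/2,100.89 , 283, 771/2,547.38,  621.45, 639 ]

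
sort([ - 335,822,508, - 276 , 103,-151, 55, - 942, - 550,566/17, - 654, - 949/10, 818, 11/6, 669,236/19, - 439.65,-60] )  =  [ - 942, - 654, - 550, - 439.65, - 335,- 276, - 151,-949/10, - 60,11/6, 236/19,  566/17,55,103,508,669, 818,  822] 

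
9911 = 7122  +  2789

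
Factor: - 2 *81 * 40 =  - 2^4*3^4*5^1 = - 6480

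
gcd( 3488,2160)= 16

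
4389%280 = 189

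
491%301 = 190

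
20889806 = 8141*2566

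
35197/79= 445 + 42/79=445.53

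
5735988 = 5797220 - 61232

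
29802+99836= 129638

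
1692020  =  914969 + 777051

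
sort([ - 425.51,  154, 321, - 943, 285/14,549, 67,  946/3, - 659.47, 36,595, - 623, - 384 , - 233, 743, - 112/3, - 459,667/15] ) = [ - 943 , - 659.47, - 623,  -  459, - 425.51 , - 384,-233, - 112/3, 285/14, 36,667/15 , 67, 154,946/3, 321, 549 , 595, 743]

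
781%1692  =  781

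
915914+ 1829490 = 2745404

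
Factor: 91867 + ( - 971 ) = 2^4*13^1*19^1*23^1 = 90896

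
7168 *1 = 7168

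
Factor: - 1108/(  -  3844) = 277/961 = 31^(  -  2)*277^1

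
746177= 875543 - 129366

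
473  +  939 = 1412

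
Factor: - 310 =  - 2^1*5^1*31^1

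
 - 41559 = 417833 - 459392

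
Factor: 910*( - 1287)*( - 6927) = 8112694590 = 2^1*3^3*5^1 * 7^1*11^1 * 13^2  *2309^1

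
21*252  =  5292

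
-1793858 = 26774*( - 67)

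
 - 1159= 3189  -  4348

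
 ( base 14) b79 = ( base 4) 203113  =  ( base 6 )14251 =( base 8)4327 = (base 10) 2263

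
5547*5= 27735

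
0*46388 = 0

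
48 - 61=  -13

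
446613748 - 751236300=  - 304622552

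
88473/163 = 88473/163  =  542.78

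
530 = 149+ 381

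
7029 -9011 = - 1982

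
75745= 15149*5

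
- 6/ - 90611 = 6/90611= 0.00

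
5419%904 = 899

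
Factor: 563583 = 3^1*187861^1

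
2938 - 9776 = -6838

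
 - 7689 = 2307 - 9996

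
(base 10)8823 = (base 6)104503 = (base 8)21167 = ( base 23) GFE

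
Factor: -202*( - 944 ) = 2^5*59^1 *101^1=190688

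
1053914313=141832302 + 912082011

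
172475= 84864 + 87611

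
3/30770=3/30770 = 0.00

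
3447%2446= 1001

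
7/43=7/43 = 0.16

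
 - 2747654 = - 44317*62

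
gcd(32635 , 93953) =1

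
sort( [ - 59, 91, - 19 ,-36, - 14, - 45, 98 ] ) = [ - 59, - 45 , - 36, - 19, - 14,91,98 ] 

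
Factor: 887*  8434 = 7480958 = 2^1 * 887^1 *4217^1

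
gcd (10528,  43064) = 56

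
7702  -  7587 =115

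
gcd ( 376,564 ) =188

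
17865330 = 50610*353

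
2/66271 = 2/66271 = 0.00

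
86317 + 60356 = 146673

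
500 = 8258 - 7758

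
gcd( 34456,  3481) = 59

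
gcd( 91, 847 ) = 7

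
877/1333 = 877/1333 = 0.66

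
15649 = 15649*1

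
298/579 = 298/579 = 0.51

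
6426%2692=1042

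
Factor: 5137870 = 2^1*5^1*101^1*5087^1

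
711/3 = 237 = 237.00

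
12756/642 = 2126/107 = 19.87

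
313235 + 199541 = 512776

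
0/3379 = 0 = 0.00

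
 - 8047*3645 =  - 29331315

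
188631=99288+89343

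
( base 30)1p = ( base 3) 2001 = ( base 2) 110111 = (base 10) 55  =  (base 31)1O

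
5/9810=1/1962= 0.00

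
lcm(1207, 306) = 21726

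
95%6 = 5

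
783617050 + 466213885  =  1249830935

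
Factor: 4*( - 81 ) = -2^2*3^4  =  -324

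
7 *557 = 3899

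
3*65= 195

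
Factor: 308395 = 5^1*37^1*1667^1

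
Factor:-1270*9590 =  - 2^2*5^2 * 7^1 * 127^1* 137^1 = -  12179300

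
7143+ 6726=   13869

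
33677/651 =51 + 68/93 = 51.73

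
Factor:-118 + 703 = 585 = 3^2*5^1*13^1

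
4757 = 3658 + 1099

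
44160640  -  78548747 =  - 34388107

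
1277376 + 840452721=841730097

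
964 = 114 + 850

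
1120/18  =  62 + 2/9 =62.22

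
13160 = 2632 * 5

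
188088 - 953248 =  - 765160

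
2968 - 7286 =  - 4318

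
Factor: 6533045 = 5^1 * 53^1* 89^1*277^1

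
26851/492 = 26851/492 = 54.58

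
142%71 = 0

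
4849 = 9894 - 5045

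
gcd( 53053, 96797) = 1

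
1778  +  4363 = 6141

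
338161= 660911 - 322750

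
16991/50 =16991/50 =339.82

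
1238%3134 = 1238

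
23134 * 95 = 2197730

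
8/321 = 8/321 = 0.02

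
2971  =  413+2558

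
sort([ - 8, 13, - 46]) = [-46,-8,  13 ]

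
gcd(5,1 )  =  1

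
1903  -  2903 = -1000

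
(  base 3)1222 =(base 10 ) 53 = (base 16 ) 35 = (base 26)21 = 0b110101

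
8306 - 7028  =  1278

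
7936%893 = 792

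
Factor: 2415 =3^1*  5^1*7^1*23^1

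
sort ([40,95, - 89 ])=[ - 89, 40,95] 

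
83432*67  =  5589944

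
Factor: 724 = 2^2  *181^1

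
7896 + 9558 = 17454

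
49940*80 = 3995200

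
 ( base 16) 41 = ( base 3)2102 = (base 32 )21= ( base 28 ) 29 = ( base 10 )65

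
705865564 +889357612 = 1595223176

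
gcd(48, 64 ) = 16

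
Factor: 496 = 2^4 *31^1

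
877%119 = 44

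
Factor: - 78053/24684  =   - 2^(  -  2 )*3^( - 1 )*11^(  -  2)*17^(  -  1)*89^1*877^1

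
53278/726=73 + 140/363 = 73.39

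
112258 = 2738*41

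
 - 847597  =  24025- 871622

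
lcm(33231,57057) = 3024021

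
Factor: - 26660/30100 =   -  31/35  =  - 5^(-1)*7^(  -  1)*31^1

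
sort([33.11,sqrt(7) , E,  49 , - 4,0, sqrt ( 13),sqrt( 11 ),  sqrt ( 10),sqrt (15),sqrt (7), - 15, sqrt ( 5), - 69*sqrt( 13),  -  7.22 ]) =[ - 69 * sqrt(13), - 15,  -  7.22,-4, 0,sqrt(  5), sqrt( 7), sqrt( 7),  E,sqrt(  10) , sqrt( 11), sqrt(13),sqrt(15),  33.11,49] 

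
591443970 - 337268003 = 254175967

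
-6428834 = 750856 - 7179690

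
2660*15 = 39900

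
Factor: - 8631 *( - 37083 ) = 320063373= 3^3*7^1*47^1*137^1*263^1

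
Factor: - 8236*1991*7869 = - 129034886244 =- 2^2*  3^1*11^1*29^1*43^1*61^1* 71^1* 181^1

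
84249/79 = 84249/79 =1066.44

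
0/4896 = 0 = 0.00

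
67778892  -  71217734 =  - 3438842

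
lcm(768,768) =768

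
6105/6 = 1017  +  1/2  =  1017.50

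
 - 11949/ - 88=135 + 69/88 = 135.78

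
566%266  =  34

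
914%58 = 44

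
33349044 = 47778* 698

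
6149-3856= 2293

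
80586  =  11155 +69431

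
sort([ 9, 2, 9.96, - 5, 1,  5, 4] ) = [ - 5, 1,2,4,5, 9, 9.96]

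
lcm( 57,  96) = 1824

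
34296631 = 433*79207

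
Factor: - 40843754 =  - 2^1*7^3*59539^1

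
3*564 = 1692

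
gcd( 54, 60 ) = 6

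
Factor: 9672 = 2^3*3^1*13^1*31^1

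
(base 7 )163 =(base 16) 5E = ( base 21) 4a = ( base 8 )136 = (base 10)94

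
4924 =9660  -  4736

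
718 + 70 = 788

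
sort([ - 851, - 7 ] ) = [ - 851,-7]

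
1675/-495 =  - 4 + 61/99 = - 3.38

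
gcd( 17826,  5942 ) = 5942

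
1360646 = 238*5717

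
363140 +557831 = 920971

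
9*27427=246843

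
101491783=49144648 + 52347135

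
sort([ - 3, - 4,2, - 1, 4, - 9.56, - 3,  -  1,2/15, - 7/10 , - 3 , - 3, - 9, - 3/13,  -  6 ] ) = [ - 9.56,-9,-6,-4, - 3, - 3, - 3, - 3, - 1,- 1,-7/10,-3/13, 2/15,2,4 ] 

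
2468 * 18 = 44424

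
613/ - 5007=-1 + 4394/5007 = -  0.12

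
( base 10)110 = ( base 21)55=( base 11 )A0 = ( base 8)156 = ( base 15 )75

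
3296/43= 76+28/43 = 76.65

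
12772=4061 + 8711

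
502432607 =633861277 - 131428670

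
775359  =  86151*9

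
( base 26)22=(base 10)54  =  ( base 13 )42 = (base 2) 110110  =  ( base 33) 1L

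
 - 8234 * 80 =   -  658720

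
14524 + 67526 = 82050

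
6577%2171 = 64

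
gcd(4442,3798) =2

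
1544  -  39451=  -  37907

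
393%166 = 61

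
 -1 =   -  1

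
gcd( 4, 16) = 4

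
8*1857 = 14856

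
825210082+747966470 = 1573176552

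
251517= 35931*7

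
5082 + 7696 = 12778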